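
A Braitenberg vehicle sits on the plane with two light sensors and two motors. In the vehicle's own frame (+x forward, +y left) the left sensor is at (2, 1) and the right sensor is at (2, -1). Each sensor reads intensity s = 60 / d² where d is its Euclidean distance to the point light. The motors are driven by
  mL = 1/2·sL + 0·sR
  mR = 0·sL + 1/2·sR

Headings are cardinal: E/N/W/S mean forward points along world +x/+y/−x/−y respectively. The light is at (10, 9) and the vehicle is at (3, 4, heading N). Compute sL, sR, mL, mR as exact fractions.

60/73 4/3 30/73 2/3

left sensor world pos  = (2, 6); dL² = 73
right sensor world pos = (4, 6); dR² = 45
sL = 60/73 = 60/73
sR = 60/45 = 4/3
mL = 1/2·sL + 0·sR = 30/73
mR = 0·sL + 1/2·sR = 2/3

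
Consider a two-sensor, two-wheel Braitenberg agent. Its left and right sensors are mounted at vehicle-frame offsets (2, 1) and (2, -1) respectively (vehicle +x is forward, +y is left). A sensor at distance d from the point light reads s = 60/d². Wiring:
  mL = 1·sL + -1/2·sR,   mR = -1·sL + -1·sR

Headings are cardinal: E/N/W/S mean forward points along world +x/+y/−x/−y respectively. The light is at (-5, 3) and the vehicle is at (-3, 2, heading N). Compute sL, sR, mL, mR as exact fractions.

left sensor world pos  = (-4, 4); dL² = 2
right sensor world pos = (-2, 4); dR² = 10
sL = 60/2 = 30
sR = 60/10 = 6
mL = 1·sL + -1/2·sR = 27
mR = -1·sL + -1·sR = -36

30 6 27 -36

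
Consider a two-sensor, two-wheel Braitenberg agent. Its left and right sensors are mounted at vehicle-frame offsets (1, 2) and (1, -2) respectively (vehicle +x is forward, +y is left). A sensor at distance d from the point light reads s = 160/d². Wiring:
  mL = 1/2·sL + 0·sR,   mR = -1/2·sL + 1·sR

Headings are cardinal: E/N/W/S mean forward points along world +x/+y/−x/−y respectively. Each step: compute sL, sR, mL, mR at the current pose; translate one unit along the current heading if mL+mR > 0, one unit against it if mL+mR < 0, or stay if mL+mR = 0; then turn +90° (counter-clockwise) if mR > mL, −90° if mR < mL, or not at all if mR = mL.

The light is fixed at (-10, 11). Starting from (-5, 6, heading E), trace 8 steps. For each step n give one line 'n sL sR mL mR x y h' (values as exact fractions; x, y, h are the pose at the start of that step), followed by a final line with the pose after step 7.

0 32/9 32/17 16/9 16/153 -5 6 E
1 8/5 40/13 4/5 148/65 -4 6 S
2 32/13 160/113 16/13 272/1469 -4 5 E
3 16/13 80/37 8/13 744/481 -3 5 S
4 160/89 32/29 80/89 528/2581 -3 4 E
5 40/41 8/5 20/41 228/205 -2 4 S
6 160/117 160/181 80/117 4240/21177 -2 3 E
7 80/101 16/13 40/101 1096/1313 -1 3 S
final -1 2 E

n=0: pose=(-5,6,E); sL=32/9, sR=32/17; mL=16/9, mR=16/153; mL+mR=32/17 → advance +1; mR−mL=-256/153 → turn -1·90°
n=1: pose=(-4,6,S); sL=8/5, sR=40/13; mL=4/5, mR=148/65; mL+mR=40/13 → advance +1; mR−mL=96/65 → turn +1·90°
n=2: pose=(-4,5,E); sL=32/13, sR=160/113; mL=16/13, mR=272/1469; mL+mR=160/113 → advance +1; mR−mL=-1536/1469 → turn -1·90°
n=3: pose=(-3,5,S); sL=16/13, sR=80/37; mL=8/13, mR=744/481; mL+mR=80/37 → advance +1; mR−mL=448/481 → turn +1·90°
n=4: pose=(-3,4,E); sL=160/89, sR=32/29; mL=80/89, mR=528/2581; mL+mR=32/29 → advance +1; mR−mL=-1792/2581 → turn -1·90°
n=5: pose=(-2,4,S); sL=40/41, sR=8/5; mL=20/41, mR=228/205; mL+mR=8/5 → advance +1; mR−mL=128/205 → turn +1·90°
n=6: pose=(-2,3,E); sL=160/117, sR=160/181; mL=80/117, mR=4240/21177; mL+mR=160/181 → advance +1; mR−mL=-10240/21177 → turn -1·90°
n=7: pose=(-1,3,S); sL=80/101, sR=16/13; mL=40/101, mR=1096/1313; mL+mR=16/13 → advance +1; mR−mL=576/1313 → turn +1·90°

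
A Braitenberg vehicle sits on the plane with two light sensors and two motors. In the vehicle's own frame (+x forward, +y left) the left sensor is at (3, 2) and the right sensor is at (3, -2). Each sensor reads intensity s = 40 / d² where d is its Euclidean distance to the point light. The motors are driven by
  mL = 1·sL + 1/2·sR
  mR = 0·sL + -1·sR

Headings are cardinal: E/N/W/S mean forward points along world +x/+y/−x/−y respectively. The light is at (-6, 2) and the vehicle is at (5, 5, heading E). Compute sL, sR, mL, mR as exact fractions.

left sensor world pos  = (8, 7); dL² = 221
right sensor world pos = (8, 3); dR² = 197
sL = 40/221 = 40/221
sR = 40/197 = 40/197
mL = 1·sL + 1/2·sR = 12300/43537
mR = 0·sL + -1·sR = -40/197

40/221 40/197 12300/43537 -40/197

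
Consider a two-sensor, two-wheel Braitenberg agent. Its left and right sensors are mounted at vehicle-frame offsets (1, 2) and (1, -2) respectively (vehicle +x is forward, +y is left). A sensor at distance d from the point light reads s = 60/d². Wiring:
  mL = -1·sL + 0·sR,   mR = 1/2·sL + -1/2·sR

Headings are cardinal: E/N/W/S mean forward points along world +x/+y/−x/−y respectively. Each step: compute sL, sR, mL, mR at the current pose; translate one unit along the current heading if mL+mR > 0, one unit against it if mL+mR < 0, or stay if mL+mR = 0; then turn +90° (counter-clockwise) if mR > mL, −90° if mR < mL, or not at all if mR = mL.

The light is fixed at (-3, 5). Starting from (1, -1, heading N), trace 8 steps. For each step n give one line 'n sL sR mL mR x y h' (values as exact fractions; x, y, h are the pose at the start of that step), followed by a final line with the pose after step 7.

0 60/29 60/61 -60/29 960/1769 1 -1 N
1 2/3 30/17 -2/3 -28/51 1 -2 W
2 60/113 60/73 -60/113 -1200/8249 2 -2 S
3 15/13 3/5 -15/13 18/65 2 -1 E
4 60/29 60/61 -60/29 960/1769 1 -1 N
5 2/3 30/17 -2/3 -28/51 1 -2 W
6 60/113 60/73 -60/113 -1200/8249 2 -2 S
7 15/13 3/5 -15/13 18/65 2 -1 E
final 1 -1 N

n=0: pose=(1,-1,N); sL=60/29, sR=60/61; mL=-60/29, mR=960/1769; mL+mR=-2700/1769 → advance -1; mR−mL=4620/1769 → turn +1·90°
n=1: pose=(1,-2,W); sL=2/3, sR=30/17; mL=-2/3, mR=-28/51; mL+mR=-62/51 → advance -1; mR−mL=2/17 → turn +1·90°
n=2: pose=(2,-2,S); sL=60/113, sR=60/73; mL=-60/113, mR=-1200/8249; mL+mR=-5580/8249 → advance -1; mR−mL=3180/8249 → turn +1·90°
n=3: pose=(2,-1,E); sL=15/13, sR=3/5; mL=-15/13, mR=18/65; mL+mR=-57/65 → advance -1; mR−mL=93/65 → turn +1·90°
n=4: pose=(1,-1,N); sL=60/29, sR=60/61; mL=-60/29, mR=960/1769; mL+mR=-2700/1769 → advance -1; mR−mL=4620/1769 → turn +1·90°
n=5: pose=(1,-2,W); sL=2/3, sR=30/17; mL=-2/3, mR=-28/51; mL+mR=-62/51 → advance -1; mR−mL=2/17 → turn +1·90°
n=6: pose=(2,-2,S); sL=60/113, sR=60/73; mL=-60/113, mR=-1200/8249; mL+mR=-5580/8249 → advance -1; mR−mL=3180/8249 → turn +1·90°
n=7: pose=(2,-1,E); sL=15/13, sR=3/5; mL=-15/13, mR=18/65; mL+mR=-57/65 → advance -1; mR−mL=93/65 → turn +1·90°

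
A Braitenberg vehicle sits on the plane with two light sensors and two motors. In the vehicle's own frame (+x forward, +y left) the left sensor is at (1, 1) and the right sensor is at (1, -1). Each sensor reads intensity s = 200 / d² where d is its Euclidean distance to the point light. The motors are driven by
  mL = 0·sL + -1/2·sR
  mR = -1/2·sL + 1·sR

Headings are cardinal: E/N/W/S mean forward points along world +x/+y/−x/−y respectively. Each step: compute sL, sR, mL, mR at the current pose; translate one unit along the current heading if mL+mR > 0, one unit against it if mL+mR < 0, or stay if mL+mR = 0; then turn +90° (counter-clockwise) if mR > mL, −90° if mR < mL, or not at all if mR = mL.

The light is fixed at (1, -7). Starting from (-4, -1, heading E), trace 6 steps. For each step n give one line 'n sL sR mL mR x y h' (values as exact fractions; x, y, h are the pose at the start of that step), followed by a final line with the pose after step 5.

n=0: pose=(-4,-1,E); sL=40/13, sR=200/41; mL=-100/41, mR=1780/533; mL+mR=480/533 → advance +1; mR−mL=3080/533 → turn +1·90°
n=1: pose=(-3,-1,N); sL=100/37, sR=100/29; mL=-50/29, mR=2250/1073; mL+mR=400/1073 → advance +1; mR−mL=4100/1073 → turn +1·90°
n=2: pose=(-3,0,W); sL=200/61, sR=200/89; mL=-100/89, mR=3300/5429; mL+mR=-2800/5429 → advance -1; mR−mL=9400/5429 → turn +1·90°
n=3: pose=(-2,0,S); sL=5, sR=50/13; mL=-25/13, mR=35/26; mL+mR=-15/26 → advance -1; mR−mL=85/26 → turn +1·90°
n=4: pose=(-2,1,E); sL=40/17, sR=200/53; mL=-100/53, mR=2340/901; mL+mR=640/901 → advance +1; mR−mL=4040/901 → turn +1·90°
n=5: pose=(-1,1,N); sL=20/9, sR=100/41; mL=-50/41, mR=490/369; mL+mR=40/369 → advance +1; mR−mL=940/369 → turn +1·90°

0 40/13 200/41 -100/41 1780/533 -4 -1 E
1 100/37 100/29 -50/29 2250/1073 -3 -1 N
2 200/61 200/89 -100/89 3300/5429 -3 0 W
3 5 50/13 -25/13 35/26 -2 0 S
4 40/17 200/53 -100/53 2340/901 -2 1 E
5 20/9 100/41 -50/41 490/369 -1 1 N
final -1 2 W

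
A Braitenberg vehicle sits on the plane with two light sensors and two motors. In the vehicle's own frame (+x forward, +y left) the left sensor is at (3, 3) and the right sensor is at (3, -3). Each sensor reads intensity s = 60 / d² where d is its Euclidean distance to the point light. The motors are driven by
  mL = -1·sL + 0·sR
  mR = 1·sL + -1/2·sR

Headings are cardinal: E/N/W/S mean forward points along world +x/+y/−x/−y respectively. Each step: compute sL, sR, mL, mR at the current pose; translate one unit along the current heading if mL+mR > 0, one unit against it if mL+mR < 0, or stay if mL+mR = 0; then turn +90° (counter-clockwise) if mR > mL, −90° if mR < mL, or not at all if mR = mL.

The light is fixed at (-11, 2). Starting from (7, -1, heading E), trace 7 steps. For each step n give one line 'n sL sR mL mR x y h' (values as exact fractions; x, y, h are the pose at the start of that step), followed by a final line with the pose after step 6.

n=0: pose=(7,-1,E); sL=20/147, sR=20/159; mL=-20/147, mR=190/2597; mL+mR=-10/159 → advance -1; mR−mL=1630/7791 → turn +1·90°
n=1: pose=(6,-1,N); sL=15/49, sR=3/20; mL=-15/49, mR=453/1960; mL+mR=-3/40 → advance -1; mR−mL=1053/1960 → turn +1·90°
n=2: pose=(6,-2,W); sL=12/49, sR=60/197; mL=-12/49, mR=894/9653; mL+mR=-30/197 → advance -1; mR−mL=3258/9653 → turn +1·90°
n=3: pose=(7,-2,S); sL=6/49, sR=30/137; mL=-6/49, mR=87/6713; mL+mR=-15/137 → advance -1; mR−mL=909/6713 → turn +1·90°
n=4: pose=(7,-1,E); sL=20/147, sR=20/159; mL=-20/147, mR=190/2597; mL+mR=-10/159 → advance -1; mR−mL=1630/7791 → turn +1·90°
n=5: pose=(6,-1,N); sL=15/49, sR=3/20; mL=-15/49, mR=453/1960; mL+mR=-3/40 → advance -1; mR−mL=1053/1960 → turn +1·90°
n=6: pose=(6,-2,W); sL=12/49, sR=60/197; mL=-12/49, mR=894/9653; mL+mR=-30/197 → advance -1; mR−mL=3258/9653 → turn +1·90°

0 20/147 20/159 -20/147 190/2597 7 -1 E
1 15/49 3/20 -15/49 453/1960 6 -1 N
2 12/49 60/197 -12/49 894/9653 6 -2 W
3 6/49 30/137 -6/49 87/6713 7 -2 S
4 20/147 20/159 -20/147 190/2597 7 -1 E
5 15/49 3/20 -15/49 453/1960 6 -1 N
6 12/49 60/197 -12/49 894/9653 6 -2 W
final 7 -2 S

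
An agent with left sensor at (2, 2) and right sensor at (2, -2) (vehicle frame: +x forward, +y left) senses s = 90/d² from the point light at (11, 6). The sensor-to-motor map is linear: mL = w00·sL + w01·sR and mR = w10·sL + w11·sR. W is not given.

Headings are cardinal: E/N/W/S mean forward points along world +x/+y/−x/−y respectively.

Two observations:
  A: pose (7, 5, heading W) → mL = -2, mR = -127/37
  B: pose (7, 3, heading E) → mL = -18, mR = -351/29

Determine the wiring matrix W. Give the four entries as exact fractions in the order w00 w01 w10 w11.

-1 0 -1/2 -1

obs A: pose=(7,5,W) → sL=2, sR=90/37, mL=-2, mR=-127/37
obs B: pose=(7,3,E) → sL=18, sR=90/29, mL=-18, mR=-351/29
sensor matrix S = [[2, 90/37], [18, 90/29]]; det S = -40320/1073
solve [mL_A; mL_B] = S·[w00; w01] and [mR_A; mR_B] = S·[w10; w11]:
  w00 = -1, w01 = 0, w10 = -1/2, w11 = -1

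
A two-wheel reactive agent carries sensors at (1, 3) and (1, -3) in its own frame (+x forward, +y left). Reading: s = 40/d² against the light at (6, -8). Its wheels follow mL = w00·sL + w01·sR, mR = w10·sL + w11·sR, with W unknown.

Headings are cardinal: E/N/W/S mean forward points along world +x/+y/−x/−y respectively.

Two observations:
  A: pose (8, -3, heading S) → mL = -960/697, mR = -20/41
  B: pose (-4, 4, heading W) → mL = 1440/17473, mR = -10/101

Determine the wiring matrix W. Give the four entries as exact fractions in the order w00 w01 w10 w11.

obs A: pose=(8,-3,S) → sL=40/41, sR=40/17, mL=-960/697, mR=-20/41
obs B: pose=(-4,4,W) → sL=20/101, sR=20/173, mL=1440/17473, mR=-10/101
sensor matrix S = [[40/41, 40/17], [20/101, 20/173]]; det S = -4300800/12178681
solve [mL_A; mL_B] = S·[w00; w01] and [mR_A; mR_B] = S·[w10; w11]:
  w00 = 1, w01 = -1, w10 = -1/2, w11 = 0

1 -1 -1/2 0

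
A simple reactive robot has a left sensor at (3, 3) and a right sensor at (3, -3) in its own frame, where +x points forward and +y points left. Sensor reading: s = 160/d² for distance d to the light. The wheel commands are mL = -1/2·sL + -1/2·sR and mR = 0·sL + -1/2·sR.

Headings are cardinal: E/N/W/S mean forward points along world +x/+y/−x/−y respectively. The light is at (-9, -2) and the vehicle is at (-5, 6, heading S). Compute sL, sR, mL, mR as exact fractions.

left sensor world pos  = (-2, 3); dL² = 74
right sensor world pos = (-8, 3); dR² = 26
sL = 160/74 = 80/37
sR = 160/26 = 80/13
mL = -1/2·sL + -1/2·sR = -2000/481
mR = 0·sL + -1/2·sR = -40/13

80/37 80/13 -2000/481 -40/13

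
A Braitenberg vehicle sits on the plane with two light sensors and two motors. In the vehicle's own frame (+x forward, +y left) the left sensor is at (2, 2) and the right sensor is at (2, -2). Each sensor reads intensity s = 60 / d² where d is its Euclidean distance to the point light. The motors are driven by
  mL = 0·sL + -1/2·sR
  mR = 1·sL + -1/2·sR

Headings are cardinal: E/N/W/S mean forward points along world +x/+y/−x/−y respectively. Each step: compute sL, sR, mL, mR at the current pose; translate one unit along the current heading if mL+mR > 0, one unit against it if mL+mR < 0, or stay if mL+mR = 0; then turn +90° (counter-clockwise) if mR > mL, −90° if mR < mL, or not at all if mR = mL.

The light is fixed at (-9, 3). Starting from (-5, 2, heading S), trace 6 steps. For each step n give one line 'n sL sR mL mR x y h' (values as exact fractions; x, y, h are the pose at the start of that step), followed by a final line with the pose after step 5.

n=0: pose=(-5,2,S); sL=4/3, sR=60/13; mL=-30/13, mR=-38/39; mL+mR=-128/39 → advance -1; mR−mL=4/3 → turn +1·90°
n=1: pose=(-5,3,E); sL=3/2, sR=3/2; mL=-3/4, mR=3/4; mL+mR=0 → advance +0; mR−mL=3/2 → turn +1·90°
n=2: pose=(-5,3,N); sL=15/2, sR=3/2; mL=-3/4, mR=27/4; mL+mR=6 → advance +1; mR−mL=15/2 → turn +1·90°
n=3: pose=(-5,4,W); sL=12, sR=60/13; mL=-30/13, mR=126/13; mL+mR=96/13 → advance +1; mR−mL=12 → turn +1·90°
n=4: pose=(-6,4,S); sL=30/13, sR=30; mL=-15, mR=-165/13; mL+mR=-360/13 → advance -1; mR−mL=30/13 → turn +1·90°
n=5: pose=(-6,5,E); sL=60/41, sR=12/5; mL=-6/5, mR=54/205; mL+mR=-192/205 → advance -1; mR−mL=60/41 → turn +1·90°

0 4/3 60/13 -30/13 -38/39 -5 2 S
1 3/2 3/2 -3/4 3/4 -5 3 E
2 15/2 3/2 -3/4 27/4 -5 3 N
3 12 60/13 -30/13 126/13 -5 4 W
4 30/13 30 -15 -165/13 -6 4 S
5 60/41 12/5 -6/5 54/205 -6 5 E
final -7 5 N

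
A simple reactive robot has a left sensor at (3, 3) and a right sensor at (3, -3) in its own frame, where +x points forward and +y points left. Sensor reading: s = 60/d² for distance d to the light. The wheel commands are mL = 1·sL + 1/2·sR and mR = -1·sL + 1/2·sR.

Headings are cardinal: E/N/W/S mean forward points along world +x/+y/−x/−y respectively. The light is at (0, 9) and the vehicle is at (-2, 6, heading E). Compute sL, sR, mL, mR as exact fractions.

left sensor world pos  = (1, 9); dL² = 1
right sensor world pos = (1, 3); dR² = 37
sL = 60/1 = 60
sR = 60/37 = 60/37
mL = 1·sL + 1/2·sR = 2250/37
mR = -1·sL + 1/2·sR = -2190/37

60 60/37 2250/37 -2190/37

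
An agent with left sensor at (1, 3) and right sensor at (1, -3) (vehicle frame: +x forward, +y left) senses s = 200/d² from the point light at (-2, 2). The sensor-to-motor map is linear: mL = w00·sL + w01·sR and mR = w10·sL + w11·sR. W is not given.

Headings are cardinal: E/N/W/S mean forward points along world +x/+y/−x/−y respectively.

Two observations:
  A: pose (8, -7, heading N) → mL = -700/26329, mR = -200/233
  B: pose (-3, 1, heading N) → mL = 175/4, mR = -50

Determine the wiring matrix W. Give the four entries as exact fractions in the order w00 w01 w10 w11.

obs A: pose=(8,-7,N) → sL=200/113, sR=200/233, mL=-700/26329, mR=-200/233
obs B: pose=(-3,1,N) → sL=25/2, sR=50, mL=175/4, mR=-50
sensor matrix S = [[200/113, 200/233], [25/2, 50]]; det S = 2047500/26329
solve [mL_A; mL_B] = S·[w00; w01] and [mR_A; mR_B] = S·[w10; w11]:
  w00 = -1/2, w01 = 1, w10 = 0, w11 = -1

-1/2 1 0 -1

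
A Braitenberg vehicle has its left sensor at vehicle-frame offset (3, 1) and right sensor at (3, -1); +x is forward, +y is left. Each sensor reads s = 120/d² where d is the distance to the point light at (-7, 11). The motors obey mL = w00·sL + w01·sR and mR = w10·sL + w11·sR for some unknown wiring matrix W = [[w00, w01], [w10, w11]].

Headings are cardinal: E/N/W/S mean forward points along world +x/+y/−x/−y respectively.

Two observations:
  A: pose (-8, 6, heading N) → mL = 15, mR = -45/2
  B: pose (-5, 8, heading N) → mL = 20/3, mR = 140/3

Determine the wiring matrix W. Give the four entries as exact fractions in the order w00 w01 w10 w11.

0 1/2 1/2 -1

obs A: pose=(-8,6,N) → sL=15, sR=30, mL=15, mR=-45/2
obs B: pose=(-5,8,N) → sL=120, sR=40/3, mL=20/3, mR=140/3
sensor matrix S = [[15, 30], [120, 40/3]]; det S = -3400
solve [mL_A; mL_B] = S·[w00; w01] and [mR_A; mR_B] = S·[w10; w11]:
  w00 = 0, w01 = 1/2, w10 = 1/2, w11 = -1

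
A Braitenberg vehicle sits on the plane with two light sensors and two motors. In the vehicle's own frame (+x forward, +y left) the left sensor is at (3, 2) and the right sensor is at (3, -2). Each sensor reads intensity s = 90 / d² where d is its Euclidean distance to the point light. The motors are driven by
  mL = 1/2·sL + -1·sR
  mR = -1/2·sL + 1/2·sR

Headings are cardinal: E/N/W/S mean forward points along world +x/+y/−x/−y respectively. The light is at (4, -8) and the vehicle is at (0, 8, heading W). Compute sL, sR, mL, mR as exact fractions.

18/49 90/373 -1053/18277 -1152/18277

left sensor world pos  = (-3, 6); dL² = 245
right sensor world pos = (-3, 10); dR² = 373
sL = 90/245 = 18/49
sR = 90/373 = 90/373
mL = 1/2·sL + -1·sR = -1053/18277
mR = -1/2·sL + 1/2·sR = -1152/18277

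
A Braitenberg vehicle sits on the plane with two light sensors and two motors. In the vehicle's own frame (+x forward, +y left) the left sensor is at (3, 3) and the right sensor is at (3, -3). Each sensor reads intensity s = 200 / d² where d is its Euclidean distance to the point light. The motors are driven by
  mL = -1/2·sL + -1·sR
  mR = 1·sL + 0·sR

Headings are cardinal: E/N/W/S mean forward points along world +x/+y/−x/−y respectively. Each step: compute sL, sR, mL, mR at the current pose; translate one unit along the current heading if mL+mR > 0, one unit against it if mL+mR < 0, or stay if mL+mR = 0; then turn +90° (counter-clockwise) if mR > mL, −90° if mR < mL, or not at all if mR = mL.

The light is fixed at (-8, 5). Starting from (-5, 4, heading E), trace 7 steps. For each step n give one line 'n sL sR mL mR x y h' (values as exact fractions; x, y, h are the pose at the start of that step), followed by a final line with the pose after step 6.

n=0: pose=(-5,4,E); sL=5, sR=50/13; mL=-165/26, mR=5; mL+mR=-35/26 → advance -1; mR−mL=295/26 → turn +1·90°
n=1: pose=(-6,4,N); sL=40, sR=200/29; mL=-780/29, mR=40; mL+mR=380/29 → advance +1; mR−mL=1940/29 → turn +1·90°
n=2: pose=(-6,5,W); sL=20, sR=20; mL=-30, mR=20; mL+mR=-10 → advance -1; mR−mL=50 → turn +1·90°
n=3: pose=(-5,5,S); sL=40/9, sR=200/9; mL=-220/9, mR=40/9; mL+mR=-20 → advance -1; mR−mL=260/9 → turn +1·90°
n=4: pose=(-5,6,E); sL=50/13, sR=5; mL=-90/13, mR=50/13; mL+mR=-40/13 → advance -1; mR−mL=140/13 → turn +1·90°
n=5: pose=(-6,6,N); sL=200/17, sR=200/41; mL=-7500/697, mR=200/17; mL+mR=700/697 → advance +1; mR−mL=15700/697 → turn +1·90°
n=6: pose=(-6,7,W); sL=100, sR=100/13; mL=-750/13, mR=100; mL+mR=550/13 → advance +1; mR−mL=2050/13 → turn +1·90°

0 5 50/13 -165/26 5 -5 4 E
1 40 200/29 -780/29 40 -6 4 N
2 20 20 -30 20 -6 5 W
3 40/9 200/9 -220/9 40/9 -5 5 S
4 50/13 5 -90/13 50/13 -5 6 E
5 200/17 200/41 -7500/697 200/17 -6 6 N
6 100 100/13 -750/13 100 -6 7 W
final -7 7 S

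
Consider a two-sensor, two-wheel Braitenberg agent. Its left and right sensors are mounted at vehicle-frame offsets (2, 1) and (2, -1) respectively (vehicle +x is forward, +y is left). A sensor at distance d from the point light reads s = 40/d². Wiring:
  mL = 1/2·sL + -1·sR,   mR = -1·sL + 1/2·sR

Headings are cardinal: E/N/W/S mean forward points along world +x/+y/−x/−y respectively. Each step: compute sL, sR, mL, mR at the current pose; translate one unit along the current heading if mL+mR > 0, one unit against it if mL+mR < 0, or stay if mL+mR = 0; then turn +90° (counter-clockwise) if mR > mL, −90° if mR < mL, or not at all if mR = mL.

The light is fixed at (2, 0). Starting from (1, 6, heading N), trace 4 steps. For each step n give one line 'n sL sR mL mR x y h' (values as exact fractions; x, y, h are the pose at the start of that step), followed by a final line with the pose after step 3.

0 10/17 5/8 -45/136 -75/272 1 6 N
1 8/5 8/9 -4/45 -52/45 1 5 W
2 4/5 4/5 -2/5 -2/5 2 5 N
3 40/37 40/37 -20/37 -20/37 2 4 N
final 2 3 N

n=0: pose=(1,6,N); sL=10/17, sR=5/8; mL=-45/136, mR=-75/272; mL+mR=-165/272 → advance -1; mR−mL=15/272 → turn +1·90°
n=1: pose=(1,5,W); sL=8/5, sR=8/9; mL=-4/45, mR=-52/45; mL+mR=-56/45 → advance -1; mR−mL=-16/15 → turn -1·90°
n=2: pose=(2,5,N); sL=4/5, sR=4/5; mL=-2/5, mR=-2/5; mL+mR=-4/5 → advance -1; mR−mL=0 → turn +0·90°
n=3: pose=(2,4,N); sL=40/37, sR=40/37; mL=-20/37, mR=-20/37; mL+mR=-40/37 → advance -1; mR−mL=0 → turn +0·90°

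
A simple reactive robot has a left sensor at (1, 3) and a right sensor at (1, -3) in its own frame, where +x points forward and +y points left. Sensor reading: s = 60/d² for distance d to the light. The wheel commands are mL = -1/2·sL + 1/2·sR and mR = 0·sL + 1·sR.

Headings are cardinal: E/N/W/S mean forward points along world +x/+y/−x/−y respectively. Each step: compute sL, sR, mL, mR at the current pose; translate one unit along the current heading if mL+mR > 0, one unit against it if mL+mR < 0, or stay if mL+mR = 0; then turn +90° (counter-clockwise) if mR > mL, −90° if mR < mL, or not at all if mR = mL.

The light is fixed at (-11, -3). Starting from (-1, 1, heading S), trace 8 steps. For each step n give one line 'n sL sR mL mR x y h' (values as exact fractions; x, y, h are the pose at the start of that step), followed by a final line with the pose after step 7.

0 30/89 30/29 900/2581 30/29 -1 1 S
1 60/157 60/121 1080/18997 60/121 -1 0 E
2 3/4 15/53 -99/424 15/53 0 0 N
3 60/101 60/149 -1440/15049 60/149 0 1 W
4 30/89 30/29 900/2581 30/29 -1 1 S
5 60/157 60/121 1080/18997 60/121 -1 0 E
6 3/4 15/53 -99/424 15/53 0 0 N
7 60/101 60/149 -1440/15049 60/149 0 1 W
final -1 1 S

n=0: pose=(-1,1,S); sL=30/89, sR=30/29; mL=900/2581, mR=30/29; mL+mR=3570/2581 → advance +1; mR−mL=1770/2581 → turn +1·90°
n=1: pose=(-1,0,E); sL=60/157, sR=60/121; mL=1080/18997, mR=60/121; mL+mR=10500/18997 → advance +1; mR−mL=8340/18997 → turn +1·90°
n=2: pose=(0,0,N); sL=3/4, sR=15/53; mL=-99/424, mR=15/53; mL+mR=21/424 → advance +1; mR−mL=219/424 → turn +1·90°
n=3: pose=(0,1,W); sL=60/101, sR=60/149; mL=-1440/15049, mR=60/149; mL+mR=4620/15049 → advance +1; mR−mL=7500/15049 → turn +1·90°
n=4: pose=(-1,1,S); sL=30/89, sR=30/29; mL=900/2581, mR=30/29; mL+mR=3570/2581 → advance +1; mR−mL=1770/2581 → turn +1·90°
n=5: pose=(-1,0,E); sL=60/157, sR=60/121; mL=1080/18997, mR=60/121; mL+mR=10500/18997 → advance +1; mR−mL=8340/18997 → turn +1·90°
n=6: pose=(0,0,N); sL=3/4, sR=15/53; mL=-99/424, mR=15/53; mL+mR=21/424 → advance +1; mR−mL=219/424 → turn +1·90°
n=7: pose=(0,1,W); sL=60/101, sR=60/149; mL=-1440/15049, mR=60/149; mL+mR=4620/15049 → advance +1; mR−mL=7500/15049 → turn +1·90°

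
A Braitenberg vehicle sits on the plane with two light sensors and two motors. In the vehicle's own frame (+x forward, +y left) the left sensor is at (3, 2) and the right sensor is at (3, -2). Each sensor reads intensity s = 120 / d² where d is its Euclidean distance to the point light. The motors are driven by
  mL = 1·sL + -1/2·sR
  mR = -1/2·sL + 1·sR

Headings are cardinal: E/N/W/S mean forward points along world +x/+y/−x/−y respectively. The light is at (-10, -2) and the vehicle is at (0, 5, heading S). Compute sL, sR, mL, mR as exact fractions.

left sensor world pos  = (2, 2); dL² = 160
right sensor world pos = (-2, 2); dR² = 80
sL = 120/160 = 3/4
sR = 120/80 = 3/2
mL = 1·sL + -1/2·sR = 0
mR = -1/2·sL + 1·sR = 9/8

3/4 3/2 0 9/8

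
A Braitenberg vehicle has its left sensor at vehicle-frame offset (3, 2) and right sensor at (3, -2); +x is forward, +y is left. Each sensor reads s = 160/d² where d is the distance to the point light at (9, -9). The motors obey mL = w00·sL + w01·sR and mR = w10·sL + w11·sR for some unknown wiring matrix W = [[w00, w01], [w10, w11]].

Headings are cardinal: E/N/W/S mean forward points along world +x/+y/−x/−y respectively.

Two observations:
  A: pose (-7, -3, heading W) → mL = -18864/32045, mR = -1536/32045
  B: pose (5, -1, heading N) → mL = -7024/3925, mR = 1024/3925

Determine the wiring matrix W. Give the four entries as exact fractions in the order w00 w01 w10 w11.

-1/2 -1 -1 1

obs A: pose=(-7,-3,W) → sL=160/377, sR=32/85, mL=-18864/32045, mR=-1536/32045
obs B: pose=(5,-1,N) → sL=160/157, sR=32/25, mL=-7024/3925, mR=1024/3925
sensor matrix S = [[160/377, 32/85], [160/157, 32/25]]; det S = 802816/5031065
solve [mL_A; mL_B] = S·[w00; w01] and [mR_A; mR_B] = S·[w10; w11]:
  w00 = -1/2, w01 = -1, w10 = -1, w11 = 1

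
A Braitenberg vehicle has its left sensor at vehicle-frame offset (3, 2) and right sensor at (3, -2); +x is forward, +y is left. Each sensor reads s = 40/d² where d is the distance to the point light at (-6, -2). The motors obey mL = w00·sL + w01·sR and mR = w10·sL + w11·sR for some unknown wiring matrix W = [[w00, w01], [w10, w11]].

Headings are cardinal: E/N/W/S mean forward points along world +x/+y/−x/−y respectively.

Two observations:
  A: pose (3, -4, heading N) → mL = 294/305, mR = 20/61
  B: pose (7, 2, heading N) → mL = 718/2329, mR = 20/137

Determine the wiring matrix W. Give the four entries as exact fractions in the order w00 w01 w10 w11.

obs A: pose=(3,-4,N) → sL=4/5, sR=20/61, mL=294/305, mR=20/61
obs B: pose=(7,2,N) → sL=4/17, sR=20/137, mL=718/2329, mR=20/137
sensor matrix S = [[4/5, 20/61], [4/17, 20/137]]; det S = 5632/142069
solve [mL_A; mL_B] = S·[w00; w01] and [mR_A; mR_B] = S·[w10; w11]:
  w00 = 1, w01 = 1/2, w10 = 0, w11 = 1

1 1/2 0 1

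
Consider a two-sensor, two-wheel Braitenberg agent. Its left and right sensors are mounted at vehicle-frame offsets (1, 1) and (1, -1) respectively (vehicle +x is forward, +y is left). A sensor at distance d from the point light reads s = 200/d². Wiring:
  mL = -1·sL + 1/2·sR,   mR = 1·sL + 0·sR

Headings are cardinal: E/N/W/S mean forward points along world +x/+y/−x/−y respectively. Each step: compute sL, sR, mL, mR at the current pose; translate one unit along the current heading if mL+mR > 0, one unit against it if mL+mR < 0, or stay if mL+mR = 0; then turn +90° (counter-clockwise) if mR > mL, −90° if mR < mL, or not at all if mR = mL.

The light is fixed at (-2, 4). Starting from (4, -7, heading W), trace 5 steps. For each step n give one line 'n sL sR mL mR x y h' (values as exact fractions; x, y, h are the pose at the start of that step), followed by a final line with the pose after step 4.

0 200/169 8/5 -324/845 200/169 4 -7 W
1 10/9 5/4 -35/72 10/9 3 -7 S
2 200/157 40/41 -5060/6437 200/157 3 -8 E
3 100/73 20/17 -970/1241 100/73 4 -8 N
4 200/169 8/5 -324/845 200/169 4 -7 W
final 3 -7 S

n=0: pose=(4,-7,W); sL=200/169, sR=8/5; mL=-324/845, mR=200/169; mL+mR=4/5 → advance +1; mR−mL=1324/845 → turn +1·90°
n=1: pose=(3,-7,S); sL=10/9, sR=5/4; mL=-35/72, mR=10/9; mL+mR=5/8 → advance +1; mR−mL=115/72 → turn +1·90°
n=2: pose=(3,-8,E); sL=200/157, sR=40/41; mL=-5060/6437, mR=200/157; mL+mR=20/41 → advance +1; mR−mL=13260/6437 → turn +1·90°
n=3: pose=(4,-8,N); sL=100/73, sR=20/17; mL=-970/1241, mR=100/73; mL+mR=10/17 → advance +1; mR−mL=2670/1241 → turn +1·90°
n=4: pose=(4,-7,W); sL=200/169, sR=8/5; mL=-324/845, mR=200/169; mL+mR=4/5 → advance +1; mR−mL=1324/845 → turn +1·90°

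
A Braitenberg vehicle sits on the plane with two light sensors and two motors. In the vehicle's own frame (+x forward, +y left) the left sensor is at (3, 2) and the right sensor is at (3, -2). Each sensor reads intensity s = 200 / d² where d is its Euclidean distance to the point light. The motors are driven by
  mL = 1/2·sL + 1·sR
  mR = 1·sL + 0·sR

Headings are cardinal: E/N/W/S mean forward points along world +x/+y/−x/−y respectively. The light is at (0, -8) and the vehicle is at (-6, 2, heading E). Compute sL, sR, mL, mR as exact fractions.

200/153 200/73 37900/11169 200/153

left sensor world pos  = (-3, 4); dL² = 153
right sensor world pos = (-3, 0); dR² = 73
sL = 200/153 = 200/153
sR = 200/73 = 200/73
mL = 1/2·sL + 1·sR = 37900/11169
mR = 1·sL + 0·sR = 200/153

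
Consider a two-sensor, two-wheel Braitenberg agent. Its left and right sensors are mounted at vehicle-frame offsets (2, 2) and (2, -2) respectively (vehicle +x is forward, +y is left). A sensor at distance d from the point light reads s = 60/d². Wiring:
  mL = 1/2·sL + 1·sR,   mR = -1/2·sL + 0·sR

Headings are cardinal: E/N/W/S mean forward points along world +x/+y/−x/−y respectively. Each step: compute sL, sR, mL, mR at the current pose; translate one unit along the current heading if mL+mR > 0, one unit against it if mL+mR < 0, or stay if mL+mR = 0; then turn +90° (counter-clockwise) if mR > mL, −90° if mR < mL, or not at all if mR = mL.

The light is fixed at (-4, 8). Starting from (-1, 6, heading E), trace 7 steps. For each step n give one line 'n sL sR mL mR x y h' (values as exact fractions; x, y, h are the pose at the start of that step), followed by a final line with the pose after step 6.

n=0: pose=(-1,6,E); sL=12/5, sR=60/41; mL=546/205, mR=-6/5; mL+mR=60/41 → advance +1; mR−mL=-792/205 → turn -1·90°
n=1: pose=(0,6,S); sL=15/13, sR=3; mL=93/26, mR=-15/26; mL+mR=3 → advance +1; mR−mL=-54/13 → turn -1·90°
n=2: pose=(0,5,W); sL=60/29, sR=12; mL=378/29, mR=-30/29; mL+mR=12 → advance +1; mR−mL=-408/29 → turn -1·90°
n=3: pose=(-1,5,N); sL=30, sR=30/13; mL=225/13, mR=-15; mL+mR=30/13 → advance +1; mR−mL=-420/13 → turn -1·90°
n=4: pose=(-1,6,E); sL=12/5, sR=60/41; mL=546/205, mR=-6/5; mL+mR=60/41 → advance +1; mR−mL=-792/205 → turn -1·90°
n=5: pose=(0,6,S); sL=15/13, sR=3; mL=93/26, mR=-15/26; mL+mR=3 → advance +1; mR−mL=-54/13 → turn -1·90°
n=6: pose=(0,5,W); sL=60/29, sR=12; mL=378/29, mR=-30/29; mL+mR=12 → advance +1; mR−mL=-408/29 → turn -1·90°

0 12/5 60/41 546/205 -6/5 -1 6 E
1 15/13 3 93/26 -15/26 0 6 S
2 60/29 12 378/29 -30/29 0 5 W
3 30 30/13 225/13 -15 -1 5 N
4 12/5 60/41 546/205 -6/5 -1 6 E
5 15/13 3 93/26 -15/26 0 6 S
6 60/29 12 378/29 -30/29 0 5 W
final -1 5 N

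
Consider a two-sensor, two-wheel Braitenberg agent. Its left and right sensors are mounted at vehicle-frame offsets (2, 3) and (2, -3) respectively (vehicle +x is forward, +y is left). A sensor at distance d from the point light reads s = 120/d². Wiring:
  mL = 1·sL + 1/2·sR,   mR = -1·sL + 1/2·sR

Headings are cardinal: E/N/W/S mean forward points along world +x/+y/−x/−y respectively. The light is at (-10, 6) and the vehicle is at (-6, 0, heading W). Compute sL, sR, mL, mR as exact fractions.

24/17 120/13 1332/221 708/221

left sensor world pos  = (-8, -3); dL² = 85
right sensor world pos = (-8, 3); dR² = 13
sL = 120/85 = 24/17
sR = 120/13 = 120/13
mL = 1·sL + 1/2·sR = 1332/221
mR = -1·sL + 1/2·sR = 708/221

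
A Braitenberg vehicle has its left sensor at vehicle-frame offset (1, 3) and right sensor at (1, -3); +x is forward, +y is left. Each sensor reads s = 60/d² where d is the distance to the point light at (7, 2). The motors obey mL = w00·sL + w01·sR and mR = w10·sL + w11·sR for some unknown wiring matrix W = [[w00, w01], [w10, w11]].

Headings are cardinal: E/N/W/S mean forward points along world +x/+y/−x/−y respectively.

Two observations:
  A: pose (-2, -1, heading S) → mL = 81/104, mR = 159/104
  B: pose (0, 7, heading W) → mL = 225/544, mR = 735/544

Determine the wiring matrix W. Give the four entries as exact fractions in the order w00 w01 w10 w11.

1 -1 1 1

obs A: pose=(-2,-1,S) → sL=15/13, sR=3/8, mL=81/104, mR=159/104
obs B: pose=(0,7,W) → sL=15/17, sR=15/32, mL=225/544, mR=735/544
sensor matrix S = [[15/13, 3/8], [15/17, 15/32]]; det S = 1485/7072
solve [mL_A; mL_B] = S·[w00; w01] and [mR_A; mR_B] = S·[w10; w11]:
  w00 = 1, w01 = -1, w10 = 1, w11 = 1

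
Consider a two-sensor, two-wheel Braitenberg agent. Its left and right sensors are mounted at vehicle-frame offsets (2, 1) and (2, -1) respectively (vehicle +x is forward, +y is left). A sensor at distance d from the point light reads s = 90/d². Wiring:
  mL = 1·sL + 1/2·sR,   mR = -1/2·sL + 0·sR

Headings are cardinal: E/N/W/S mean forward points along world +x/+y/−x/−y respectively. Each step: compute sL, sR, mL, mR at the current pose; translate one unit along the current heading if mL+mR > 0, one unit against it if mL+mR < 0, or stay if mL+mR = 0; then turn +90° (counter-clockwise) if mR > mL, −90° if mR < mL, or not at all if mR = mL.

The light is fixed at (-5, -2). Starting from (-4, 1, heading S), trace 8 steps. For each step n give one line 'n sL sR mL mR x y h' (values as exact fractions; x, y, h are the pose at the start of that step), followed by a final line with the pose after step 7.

n=0: pose=(-4,1,S); sL=18, sR=90; mL=63, mR=-9; mL+mR=54 → advance +1; mR−mL=-72 → turn -1·90°
n=1: pose=(-4,0,W); sL=45, sR=9; mL=99/2, mR=-45/2; mL+mR=27 → advance +1; mR−mL=-72 → turn -1·90°
n=2: pose=(-5,0,N); sL=90/17, sR=90/17; mL=135/17, mR=-45/17; mL+mR=90/17 → advance +1; mR−mL=-180/17 → turn -1·90°
n=3: pose=(-5,1,E); sL=9/2, sR=45/4; mL=81/8, mR=-9/4; mL+mR=63/8 → advance +1; mR−mL=-99/8 → turn -1·90°
n=4: pose=(-4,1,S); sL=18, sR=90; mL=63, mR=-9; mL+mR=54 → advance +1; mR−mL=-72 → turn -1·90°
n=5: pose=(-4,0,W); sL=45, sR=9; mL=99/2, mR=-45/2; mL+mR=27 → advance +1; mR−mL=-72 → turn -1·90°
n=6: pose=(-5,0,N); sL=90/17, sR=90/17; mL=135/17, mR=-45/17; mL+mR=90/17 → advance +1; mR−mL=-180/17 → turn -1·90°
n=7: pose=(-5,1,E); sL=9/2, sR=45/4; mL=81/8, mR=-9/4; mL+mR=63/8 → advance +1; mR−mL=-99/8 → turn -1·90°

0 18 90 63 -9 -4 1 S
1 45 9 99/2 -45/2 -4 0 W
2 90/17 90/17 135/17 -45/17 -5 0 N
3 9/2 45/4 81/8 -9/4 -5 1 E
4 18 90 63 -9 -4 1 S
5 45 9 99/2 -45/2 -4 0 W
6 90/17 90/17 135/17 -45/17 -5 0 N
7 9/2 45/4 81/8 -9/4 -5 1 E
final -4 1 S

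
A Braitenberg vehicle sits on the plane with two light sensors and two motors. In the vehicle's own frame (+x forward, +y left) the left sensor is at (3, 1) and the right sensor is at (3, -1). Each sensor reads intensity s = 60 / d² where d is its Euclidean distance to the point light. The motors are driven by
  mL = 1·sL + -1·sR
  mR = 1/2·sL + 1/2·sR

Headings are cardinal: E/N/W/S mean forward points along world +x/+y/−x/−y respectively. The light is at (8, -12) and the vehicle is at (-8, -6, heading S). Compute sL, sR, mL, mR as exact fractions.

10/39 30/149 320/5811 1330/5811

left sensor world pos  = (-7, -9); dL² = 234
right sensor world pos = (-9, -9); dR² = 298
sL = 60/234 = 10/39
sR = 60/298 = 30/149
mL = 1·sL + -1·sR = 320/5811
mR = 1/2·sL + 1/2·sR = 1330/5811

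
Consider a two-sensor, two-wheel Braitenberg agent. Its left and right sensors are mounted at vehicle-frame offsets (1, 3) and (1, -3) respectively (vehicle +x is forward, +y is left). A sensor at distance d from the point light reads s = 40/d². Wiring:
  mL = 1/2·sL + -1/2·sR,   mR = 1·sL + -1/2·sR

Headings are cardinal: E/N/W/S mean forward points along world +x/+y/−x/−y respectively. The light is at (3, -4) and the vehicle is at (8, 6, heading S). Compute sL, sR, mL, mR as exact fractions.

left sensor world pos  = (11, 5); dL² = 145
right sensor world pos = (5, 5); dR² = 85
sL = 40/145 = 8/29
sR = 40/85 = 8/17
mL = 1/2·sL + -1/2·sR = -48/493
mR = 1·sL + -1/2·sR = 20/493

8/29 8/17 -48/493 20/493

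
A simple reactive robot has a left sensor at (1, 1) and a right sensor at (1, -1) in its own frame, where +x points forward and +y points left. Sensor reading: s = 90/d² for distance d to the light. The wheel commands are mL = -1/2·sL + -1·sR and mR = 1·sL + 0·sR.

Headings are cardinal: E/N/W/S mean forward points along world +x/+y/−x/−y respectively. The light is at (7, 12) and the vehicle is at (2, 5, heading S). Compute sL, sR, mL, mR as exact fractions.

left sensor world pos  = (3, 4); dL² = 80
right sensor world pos = (1, 4); dR² = 100
sL = 90/80 = 9/8
sR = 90/100 = 9/10
mL = -1/2·sL + -1·sR = -117/80
mR = 1·sL + 0·sR = 9/8

9/8 9/10 -117/80 9/8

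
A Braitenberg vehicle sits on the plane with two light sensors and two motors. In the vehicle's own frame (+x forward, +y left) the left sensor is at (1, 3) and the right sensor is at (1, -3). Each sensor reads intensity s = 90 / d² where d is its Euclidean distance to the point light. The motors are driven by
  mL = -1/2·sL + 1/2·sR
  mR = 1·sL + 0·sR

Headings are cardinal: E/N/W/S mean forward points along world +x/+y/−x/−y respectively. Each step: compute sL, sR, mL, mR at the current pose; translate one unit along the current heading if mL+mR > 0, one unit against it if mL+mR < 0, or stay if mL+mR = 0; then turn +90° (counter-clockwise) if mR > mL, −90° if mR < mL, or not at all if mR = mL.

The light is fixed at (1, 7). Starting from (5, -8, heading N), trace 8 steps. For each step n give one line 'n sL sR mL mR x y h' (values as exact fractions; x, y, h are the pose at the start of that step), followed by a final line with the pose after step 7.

n=0: pose=(5,-8,N); sL=90/197, sR=18/49; mL=-432/9653, mR=90/197; mL+mR=3978/9653 → advance +1; mR−mL=4842/9653 → turn +1·90°
n=1: pose=(5,-7,W); sL=45/149, sR=9/13; mL=378/1937, mR=45/149; mL+mR=963/1937 → advance +1; mR−mL=207/1937 → turn +1·90°
n=2: pose=(4,-7,S); sL=10/29, sR=2/5; mL=4/145, mR=10/29; mL+mR=54/145 → advance +1; mR−mL=46/145 → turn +1·90°
n=3: pose=(4,-8,E); sL=9/16, sR=9/34; mL=-81/544, mR=9/16; mL+mR=225/544 → advance +1; mR−mL=387/544 → turn +1·90°
n=4: pose=(5,-8,N); sL=90/197, sR=18/49; mL=-432/9653, mR=90/197; mL+mR=3978/9653 → advance +1; mR−mL=4842/9653 → turn +1·90°
n=5: pose=(5,-7,W); sL=45/149, sR=9/13; mL=378/1937, mR=45/149; mL+mR=963/1937 → advance +1; mR−mL=207/1937 → turn +1·90°
n=6: pose=(4,-7,S); sL=10/29, sR=2/5; mL=4/145, mR=10/29; mL+mR=54/145 → advance +1; mR−mL=46/145 → turn +1·90°
n=7: pose=(4,-8,E); sL=9/16, sR=9/34; mL=-81/544, mR=9/16; mL+mR=225/544 → advance +1; mR−mL=387/544 → turn +1·90°

0 90/197 18/49 -432/9653 90/197 5 -8 N
1 45/149 9/13 378/1937 45/149 5 -7 W
2 10/29 2/5 4/145 10/29 4 -7 S
3 9/16 9/34 -81/544 9/16 4 -8 E
4 90/197 18/49 -432/9653 90/197 5 -8 N
5 45/149 9/13 378/1937 45/149 5 -7 W
6 10/29 2/5 4/145 10/29 4 -7 S
7 9/16 9/34 -81/544 9/16 4 -8 E
final 5 -8 N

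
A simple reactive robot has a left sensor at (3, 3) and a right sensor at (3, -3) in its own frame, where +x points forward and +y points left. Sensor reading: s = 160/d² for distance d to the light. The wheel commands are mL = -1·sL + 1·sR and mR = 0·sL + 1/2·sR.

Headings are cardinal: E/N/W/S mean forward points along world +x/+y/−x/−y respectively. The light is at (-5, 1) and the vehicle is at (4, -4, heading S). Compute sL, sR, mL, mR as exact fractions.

left sensor world pos  = (7, -7); dL² = 208
right sensor world pos = (1, -7); dR² = 100
sL = 160/208 = 10/13
sR = 160/100 = 8/5
mL = -1·sL + 1·sR = 54/65
mR = 0·sL + 1/2·sR = 4/5

10/13 8/5 54/65 4/5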